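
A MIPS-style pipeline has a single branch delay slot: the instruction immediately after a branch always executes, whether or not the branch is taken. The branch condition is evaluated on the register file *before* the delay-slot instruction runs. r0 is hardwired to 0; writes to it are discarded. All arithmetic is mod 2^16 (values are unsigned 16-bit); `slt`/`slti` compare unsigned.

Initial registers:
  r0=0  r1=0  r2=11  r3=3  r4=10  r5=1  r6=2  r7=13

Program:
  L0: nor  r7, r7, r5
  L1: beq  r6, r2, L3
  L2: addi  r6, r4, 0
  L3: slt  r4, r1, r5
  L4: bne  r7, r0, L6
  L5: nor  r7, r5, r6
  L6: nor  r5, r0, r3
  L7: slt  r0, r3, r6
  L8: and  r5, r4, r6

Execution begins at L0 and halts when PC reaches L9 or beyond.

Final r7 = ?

65524

[0] nor  r7, r7, r5  →  {r0:0, r1:0, r2:11, r3:3, r4:10, r5:1, r6:2, r7:65522}
[1] beq  r6, r2, L3  →  {r0:0, r1:0, r2:11, r3:3, r4:10, r5:1, r6:2, r7:65522}  ⟨branch fallthrough⟩
[2] addi  r6, r4, 0  →  {r0:0, r1:0, r2:11, r3:3, r4:10, r5:1, r6:10, r7:65522}
[3] slt  r4, r1, r5  →  {r0:0, r1:0, r2:11, r3:3, r4:1, r5:1, r6:10, r7:65522}
[4] bne  r7, r0, L6  →  {r0:0, r1:0, r2:11, r3:3, r4:1, r5:1, r6:10, r7:65522}  ⟨branch taken⟩
[5] nor  r7, r5, r6  →  {r0:0, r1:0, r2:11, r3:3, r4:1, r5:1, r6:10, r7:65524}
[6] nor  r5, r0, r3  →  {r0:0, r1:0, r2:11, r3:3, r4:1, r5:65532, r6:10, r7:65524}
[7] slt  r0, r3, r6  →  {r0:0, r1:0, r2:11, r3:3, r4:1, r5:65532, r6:10, r7:65524}
[8] and  r5, r4, r6  →  {r0:0, r1:0, r2:11, r3:3, r4:1, r5:0, r6:10, r7:65524}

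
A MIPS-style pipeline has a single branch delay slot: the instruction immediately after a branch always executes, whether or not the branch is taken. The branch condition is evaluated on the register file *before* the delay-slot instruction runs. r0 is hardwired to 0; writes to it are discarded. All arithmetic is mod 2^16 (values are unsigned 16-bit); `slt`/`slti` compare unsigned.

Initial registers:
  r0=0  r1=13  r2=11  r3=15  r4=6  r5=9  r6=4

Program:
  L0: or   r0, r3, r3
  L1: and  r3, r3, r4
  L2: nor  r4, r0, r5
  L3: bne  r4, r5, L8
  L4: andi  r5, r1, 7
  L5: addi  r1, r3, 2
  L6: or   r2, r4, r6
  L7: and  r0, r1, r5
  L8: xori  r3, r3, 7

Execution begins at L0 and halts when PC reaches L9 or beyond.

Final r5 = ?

5

#0 or   r0, r3, r3 ; 0/13/11/15/6/9/4
#1 and  r3, r3, r4 ; 0/13/11/6/6/9/4
#2 nor  r4, r0, r5 ; 0/13/11/6/65526/9/4
#3 bne  r4, r5, L8 ; 0/13/11/6/65526/9/4 ; →target
#4 andi  r5, r1, 7 ; 0/13/11/6/65526/5/4
#8 xori  r3, r3, 7 ; 0/13/11/1/65526/5/4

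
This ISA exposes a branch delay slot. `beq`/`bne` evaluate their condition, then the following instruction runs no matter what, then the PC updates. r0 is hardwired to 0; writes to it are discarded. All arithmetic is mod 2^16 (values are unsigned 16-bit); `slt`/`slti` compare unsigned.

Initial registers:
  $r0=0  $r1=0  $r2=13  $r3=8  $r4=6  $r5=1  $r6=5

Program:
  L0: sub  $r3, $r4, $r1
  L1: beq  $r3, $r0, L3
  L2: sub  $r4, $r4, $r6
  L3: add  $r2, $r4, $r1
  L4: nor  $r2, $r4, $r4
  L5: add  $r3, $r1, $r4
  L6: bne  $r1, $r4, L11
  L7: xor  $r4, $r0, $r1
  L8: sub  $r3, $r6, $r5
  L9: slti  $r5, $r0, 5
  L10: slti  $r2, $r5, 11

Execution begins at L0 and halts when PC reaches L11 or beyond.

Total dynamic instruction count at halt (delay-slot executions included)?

#0 sub  $r3, $r4, $r1 ; 0/0/13/6/6/1/5
#1 beq  $r3, $r0, L3 ; 0/0/13/6/6/1/5 ; →fallthru
#2 sub  $r4, $r4, $r6 ; 0/0/13/6/1/1/5
#3 add  $r2, $r4, $r1 ; 0/0/1/6/1/1/5
#4 nor  $r2, $r4, $r4 ; 0/0/65534/6/1/1/5
#5 add  $r3, $r1, $r4 ; 0/0/65534/1/1/1/5
#6 bne  $r1, $r4, L11 ; 0/0/65534/1/1/1/5 ; →target
#7 xor  $r4, $r0, $r1 ; 0/0/65534/1/0/1/5

8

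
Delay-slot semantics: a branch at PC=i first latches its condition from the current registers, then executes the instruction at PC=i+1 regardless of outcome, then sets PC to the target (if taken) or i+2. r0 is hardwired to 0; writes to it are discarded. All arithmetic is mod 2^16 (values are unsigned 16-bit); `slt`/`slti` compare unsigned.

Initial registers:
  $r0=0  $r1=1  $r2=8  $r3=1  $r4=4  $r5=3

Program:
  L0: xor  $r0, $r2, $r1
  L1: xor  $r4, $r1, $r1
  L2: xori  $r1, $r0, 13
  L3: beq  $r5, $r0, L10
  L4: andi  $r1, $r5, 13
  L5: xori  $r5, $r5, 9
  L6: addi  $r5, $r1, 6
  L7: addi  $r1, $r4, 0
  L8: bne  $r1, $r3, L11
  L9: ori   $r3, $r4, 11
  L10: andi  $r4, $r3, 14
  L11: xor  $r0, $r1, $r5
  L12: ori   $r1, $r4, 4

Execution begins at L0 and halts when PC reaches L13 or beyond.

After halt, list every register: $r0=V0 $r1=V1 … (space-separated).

$r0=0 $r1=4 $r2=8 $r3=11 $r4=0 $r5=7

#0 xor  $r0, $r2, $r1 ; 0/1/8/1/4/3
#1 xor  $r4, $r1, $r1 ; 0/1/8/1/0/3
#2 xori  $r1, $r0, 13 ; 0/13/8/1/0/3
#3 beq  $r5, $r0, L10 ; 0/13/8/1/0/3 ; →fallthru
#4 andi  $r1, $r5, 13 ; 0/1/8/1/0/3
#5 xori  $r5, $r5, 9 ; 0/1/8/1/0/10
#6 addi  $r5, $r1, 6 ; 0/1/8/1/0/7
#7 addi  $r1, $r4, 0 ; 0/0/8/1/0/7
#8 bne  $r1, $r3, L11 ; 0/0/8/1/0/7 ; →target
#9 ori   $r3, $r4, 11 ; 0/0/8/11/0/7
#11 xor  $r0, $r1, $r5 ; 0/0/8/11/0/7
#12 ori   $r1, $r4, 4 ; 0/4/8/11/0/7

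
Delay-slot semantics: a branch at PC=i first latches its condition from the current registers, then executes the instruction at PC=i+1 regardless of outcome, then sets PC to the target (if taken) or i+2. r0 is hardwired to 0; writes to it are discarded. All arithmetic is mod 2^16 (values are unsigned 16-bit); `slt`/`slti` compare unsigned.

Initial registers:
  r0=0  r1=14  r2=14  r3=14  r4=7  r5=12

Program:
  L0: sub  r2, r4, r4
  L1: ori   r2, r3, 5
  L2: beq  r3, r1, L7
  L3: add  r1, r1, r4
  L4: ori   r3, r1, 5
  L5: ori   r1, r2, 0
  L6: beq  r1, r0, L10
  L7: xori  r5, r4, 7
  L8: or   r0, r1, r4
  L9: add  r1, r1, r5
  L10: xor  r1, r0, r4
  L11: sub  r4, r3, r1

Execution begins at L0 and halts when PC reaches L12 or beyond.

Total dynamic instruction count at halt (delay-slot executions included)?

9

[0] sub  r2, r4, r4  →  {r0:0, r1:14, r2:0, r3:14, r4:7, r5:12}
[1] ori   r2, r3, 5  →  {r0:0, r1:14, r2:15, r3:14, r4:7, r5:12}
[2] beq  r3, r1, L7  →  {r0:0, r1:14, r2:15, r3:14, r4:7, r5:12}  ⟨branch taken⟩
[3] add  r1, r1, r4  →  {r0:0, r1:21, r2:15, r3:14, r4:7, r5:12}
[7] xori  r5, r4, 7  →  {r0:0, r1:21, r2:15, r3:14, r4:7, r5:0}
[8] or   r0, r1, r4  →  {r0:0, r1:21, r2:15, r3:14, r4:7, r5:0}
[9] add  r1, r1, r5  →  {r0:0, r1:21, r2:15, r3:14, r4:7, r5:0}
[10] xor  r1, r0, r4  →  {r0:0, r1:7, r2:15, r3:14, r4:7, r5:0}
[11] sub  r4, r3, r1  →  {r0:0, r1:7, r2:15, r3:14, r4:7, r5:0}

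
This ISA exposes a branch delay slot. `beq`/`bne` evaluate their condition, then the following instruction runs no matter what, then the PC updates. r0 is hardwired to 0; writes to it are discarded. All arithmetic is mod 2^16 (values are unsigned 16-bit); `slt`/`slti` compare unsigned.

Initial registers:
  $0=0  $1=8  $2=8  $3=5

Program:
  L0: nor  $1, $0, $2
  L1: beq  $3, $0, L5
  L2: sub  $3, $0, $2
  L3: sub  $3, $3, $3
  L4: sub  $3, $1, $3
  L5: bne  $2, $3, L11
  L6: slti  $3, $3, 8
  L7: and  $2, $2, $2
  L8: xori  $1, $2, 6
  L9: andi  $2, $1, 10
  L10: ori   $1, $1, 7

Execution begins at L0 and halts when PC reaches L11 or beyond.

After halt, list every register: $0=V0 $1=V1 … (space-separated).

$0=0 $1=65527 $2=8 $3=0

[0] nor  $1, $0, $2  →  {$0:0, $1:65527, $2:8, $3:5}
[1] beq  $3, $0, L5  →  {$0:0, $1:65527, $2:8, $3:5}  ⟨branch fallthrough⟩
[2] sub  $3, $0, $2  →  {$0:0, $1:65527, $2:8, $3:65528}
[3] sub  $3, $3, $3  →  {$0:0, $1:65527, $2:8, $3:0}
[4] sub  $3, $1, $3  →  {$0:0, $1:65527, $2:8, $3:65527}
[5] bne  $2, $3, L11  →  {$0:0, $1:65527, $2:8, $3:65527}  ⟨branch taken⟩
[6] slti  $3, $3, 8  →  {$0:0, $1:65527, $2:8, $3:0}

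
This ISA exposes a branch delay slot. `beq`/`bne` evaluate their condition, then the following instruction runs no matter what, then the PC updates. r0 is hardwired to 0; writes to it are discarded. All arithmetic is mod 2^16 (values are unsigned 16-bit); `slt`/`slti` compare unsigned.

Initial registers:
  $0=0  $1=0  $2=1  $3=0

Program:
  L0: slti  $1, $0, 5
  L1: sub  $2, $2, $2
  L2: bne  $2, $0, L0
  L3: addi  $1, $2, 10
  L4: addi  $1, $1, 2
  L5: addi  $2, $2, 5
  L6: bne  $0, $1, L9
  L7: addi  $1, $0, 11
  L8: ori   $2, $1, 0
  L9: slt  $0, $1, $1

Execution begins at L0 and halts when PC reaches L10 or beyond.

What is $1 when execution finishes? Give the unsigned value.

#0 slti  $1, $0, 5 ; 0/1/1/0
#1 sub  $2, $2, $2 ; 0/1/0/0
#2 bne  $2, $0, L0 ; 0/1/0/0 ; →fallthru
#3 addi  $1, $2, 10 ; 0/10/0/0
#4 addi  $1, $1, 2 ; 0/12/0/0
#5 addi  $2, $2, 5 ; 0/12/5/0
#6 bne  $0, $1, L9 ; 0/12/5/0 ; →target
#7 addi  $1, $0, 11 ; 0/11/5/0
#9 slt  $0, $1, $1 ; 0/11/5/0

11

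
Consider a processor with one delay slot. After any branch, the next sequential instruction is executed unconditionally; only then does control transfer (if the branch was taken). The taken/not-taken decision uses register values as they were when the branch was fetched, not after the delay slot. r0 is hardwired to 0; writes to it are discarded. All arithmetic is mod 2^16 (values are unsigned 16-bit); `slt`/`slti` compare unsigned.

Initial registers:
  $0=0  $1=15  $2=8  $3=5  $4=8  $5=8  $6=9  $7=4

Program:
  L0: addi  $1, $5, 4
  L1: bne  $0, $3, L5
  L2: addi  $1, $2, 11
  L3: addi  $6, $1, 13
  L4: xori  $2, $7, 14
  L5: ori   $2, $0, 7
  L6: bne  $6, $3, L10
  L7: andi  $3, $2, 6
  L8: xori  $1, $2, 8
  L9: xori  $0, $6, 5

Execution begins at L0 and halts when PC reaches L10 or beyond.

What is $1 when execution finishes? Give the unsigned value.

  step pc=0: addi  $1, $5, 4  regs=(0,12,8,5,8,8,9,4)
  step pc=1: bne  $0, $3, L5  cond=T  regs=(0,12,8,5,8,8,9,4)
  step pc=2: addi  $1, $2, 11  regs=(0,19,8,5,8,8,9,4)
  step pc=5: ori   $2, $0, 7  regs=(0,19,7,5,8,8,9,4)
  step pc=6: bne  $6, $3, L10  cond=T  regs=(0,19,7,5,8,8,9,4)
  step pc=7: andi  $3, $2, 6  regs=(0,19,7,6,8,8,9,4)

19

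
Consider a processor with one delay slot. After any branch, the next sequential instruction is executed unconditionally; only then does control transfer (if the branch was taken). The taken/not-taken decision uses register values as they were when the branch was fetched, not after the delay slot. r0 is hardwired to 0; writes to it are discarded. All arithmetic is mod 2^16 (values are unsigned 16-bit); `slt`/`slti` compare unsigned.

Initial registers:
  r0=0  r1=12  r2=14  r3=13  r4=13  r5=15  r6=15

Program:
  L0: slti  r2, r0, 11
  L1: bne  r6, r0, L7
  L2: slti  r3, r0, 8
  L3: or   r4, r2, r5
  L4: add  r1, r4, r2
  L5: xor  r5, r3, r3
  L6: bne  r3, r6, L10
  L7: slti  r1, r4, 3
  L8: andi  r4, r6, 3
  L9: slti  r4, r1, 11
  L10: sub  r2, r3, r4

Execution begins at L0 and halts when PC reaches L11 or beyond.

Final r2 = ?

[0] slti  r2, r0, 11  →  {r0:0, r1:12, r2:1, r3:13, r4:13, r5:15, r6:15}
[1] bne  r6, r0, L7  →  {r0:0, r1:12, r2:1, r3:13, r4:13, r5:15, r6:15}  ⟨branch taken⟩
[2] slti  r3, r0, 8  →  {r0:0, r1:12, r2:1, r3:1, r4:13, r5:15, r6:15}
[7] slti  r1, r4, 3  →  {r0:0, r1:0, r2:1, r3:1, r4:13, r5:15, r6:15}
[8] andi  r4, r6, 3  →  {r0:0, r1:0, r2:1, r3:1, r4:3, r5:15, r6:15}
[9] slti  r4, r1, 11  →  {r0:0, r1:0, r2:1, r3:1, r4:1, r5:15, r6:15}
[10] sub  r2, r3, r4  →  {r0:0, r1:0, r2:0, r3:1, r4:1, r5:15, r6:15}

0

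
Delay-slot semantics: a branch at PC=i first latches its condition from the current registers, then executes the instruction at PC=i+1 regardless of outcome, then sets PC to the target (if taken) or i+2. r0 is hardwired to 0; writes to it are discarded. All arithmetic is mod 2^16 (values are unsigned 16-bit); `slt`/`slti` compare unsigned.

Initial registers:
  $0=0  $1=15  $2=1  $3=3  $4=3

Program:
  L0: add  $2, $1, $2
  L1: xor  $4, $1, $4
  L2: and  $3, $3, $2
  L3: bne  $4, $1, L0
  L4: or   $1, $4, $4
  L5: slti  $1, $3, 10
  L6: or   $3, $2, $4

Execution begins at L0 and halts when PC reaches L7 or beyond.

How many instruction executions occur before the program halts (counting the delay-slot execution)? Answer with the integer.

17

  step pc=0: add  $2, $1, $2  regs=(0,15,16,3,3)
  step pc=1: xor  $4, $1, $4  regs=(0,15,16,3,12)
  step pc=2: and  $3, $3, $2  regs=(0,15,16,0,12)
  step pc=3: bne  $4, $1, L0  cond=T  regs=(0,15,16,0,12)
  step pc=4: or   $1, $4, $4  regs=(0,12,16,0,12)
  step pc=0: add  $2, $1, $2  regs=(0,12,28,0,12)
  step pc=1: xor  $4, $1, $4  regs=(0,12,28,0,0)
  step pc=2: and  $3, $3, $2  regs=(0,12,28,0,0)
  step pc=3: bne  $4, $1, L0  cond=T  regs=(0,12,28,0,0)
  step pc=4: or   $1, $4, $4  regs=(0,0,28,0,0)
  step pc=0: add  $2, $1, $2  regs=(0,0,28,0,0)
  step pc=1: xor  $4, $1, $4  regs=(0,0,28,0,0)
  step pc=2: and  $3, $3, $2  regs=(0,0,28,0,0)
  step pc=3: bne  $4, $1, L0  cond=F  regs=(0,0,28,0,0)
  step pc=4: or   $1, $4, $4  regs=(0,0,28,0,0)
  step pc=5: slti  $1, $3, 10  regs=(0,1,28,0,0)
  step pc=6: or   $3, $2, $4  regs=(0,1,28,28,0)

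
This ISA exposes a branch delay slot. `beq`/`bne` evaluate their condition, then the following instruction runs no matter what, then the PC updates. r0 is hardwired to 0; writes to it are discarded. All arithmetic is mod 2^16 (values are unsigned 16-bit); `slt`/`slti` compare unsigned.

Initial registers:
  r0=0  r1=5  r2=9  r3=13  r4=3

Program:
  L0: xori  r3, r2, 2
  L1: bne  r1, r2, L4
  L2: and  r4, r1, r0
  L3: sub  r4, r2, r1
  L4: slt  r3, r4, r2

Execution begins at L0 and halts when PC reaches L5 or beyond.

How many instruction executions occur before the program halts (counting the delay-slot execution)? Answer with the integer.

4

[0] xori  r3, r2, 2  →  {r0:0, r1:5, r2:9, r3:11, r4:3}
[1] bne  r1, r2, L4  →  {r0:0, r1:5, r2:9, r3:11, r4:3}  ⟨branch taken⟩
[2] and  r4, r1, r0  →  {r0:0, r1:5, r2:9, r3:11, r4:0}
[4] slt  r3, r4, r2  →  {r0:0, r1:5, r2:9, r3:1, r4:0}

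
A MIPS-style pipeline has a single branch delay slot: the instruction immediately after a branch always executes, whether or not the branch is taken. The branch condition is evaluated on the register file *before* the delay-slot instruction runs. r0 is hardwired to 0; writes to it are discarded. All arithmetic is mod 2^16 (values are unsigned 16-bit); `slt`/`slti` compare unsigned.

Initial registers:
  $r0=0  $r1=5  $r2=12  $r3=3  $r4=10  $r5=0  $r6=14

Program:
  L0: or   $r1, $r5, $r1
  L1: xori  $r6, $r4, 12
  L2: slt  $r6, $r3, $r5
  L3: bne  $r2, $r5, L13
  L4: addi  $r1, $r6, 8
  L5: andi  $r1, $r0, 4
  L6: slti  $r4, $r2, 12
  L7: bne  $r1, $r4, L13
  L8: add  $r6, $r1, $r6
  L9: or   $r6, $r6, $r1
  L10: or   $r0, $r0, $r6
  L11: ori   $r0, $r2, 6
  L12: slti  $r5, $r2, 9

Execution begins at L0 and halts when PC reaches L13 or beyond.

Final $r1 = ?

[0] or   $r1, $r5, $r1  →  {$r0:0, $r1:5, $r2:12, $r3:3, $r4:10, $r5:0, $r6:14}
[1] xori  $r6, $r4, 12  →  {$r0:0, $r1:5, $r2:12, $r3:3, $r4:10, $r5:0, $r6:6}
[2] slt  $r6, $r3, $r5  →  {$r0:0, $r1:5, $r2:12, $r3:3, $r4:10, $r5:0, $r6:0}
[3] bne  $r2, $r5, L13  →  {$r0:0, $r1:5, $r2:12, $r3:3, $r4:10, $r5:0, $r6:0}  ⟨branch taken⟩
[4] addi  $r1, $r6, 8  →  {$r0:0, $r1:8, $r2:12, $r3:3, $r4:10, $r5:0, $r6:0}

8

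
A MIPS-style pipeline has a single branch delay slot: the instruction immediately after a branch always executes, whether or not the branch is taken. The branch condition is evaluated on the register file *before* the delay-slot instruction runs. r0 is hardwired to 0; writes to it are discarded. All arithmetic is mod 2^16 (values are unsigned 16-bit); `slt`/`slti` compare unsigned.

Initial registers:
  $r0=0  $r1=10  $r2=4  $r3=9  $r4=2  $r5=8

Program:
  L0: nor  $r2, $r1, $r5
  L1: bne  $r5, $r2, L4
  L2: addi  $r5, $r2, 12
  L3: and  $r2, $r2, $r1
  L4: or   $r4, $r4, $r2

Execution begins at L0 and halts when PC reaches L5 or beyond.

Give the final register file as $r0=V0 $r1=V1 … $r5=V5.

  step pc=0: nor  $r2, $r1, $r5  regs=(0,10,65525,9,2,8)
  step pc=1: bne  $r5, $r2, L4  cond=T  regs=(0,10,65525,9,2,8)
  step pc=2: addi  $r5, $r2, 12  regs=(0,10,65525,9,2,1)
  step pc=4: or   $r4, $r4, $r2  regs=(0,10,65525,9,65527,1)

$r0=0 $r1=10 $r2=65525 $r3=9 $r4=65527 $r5=1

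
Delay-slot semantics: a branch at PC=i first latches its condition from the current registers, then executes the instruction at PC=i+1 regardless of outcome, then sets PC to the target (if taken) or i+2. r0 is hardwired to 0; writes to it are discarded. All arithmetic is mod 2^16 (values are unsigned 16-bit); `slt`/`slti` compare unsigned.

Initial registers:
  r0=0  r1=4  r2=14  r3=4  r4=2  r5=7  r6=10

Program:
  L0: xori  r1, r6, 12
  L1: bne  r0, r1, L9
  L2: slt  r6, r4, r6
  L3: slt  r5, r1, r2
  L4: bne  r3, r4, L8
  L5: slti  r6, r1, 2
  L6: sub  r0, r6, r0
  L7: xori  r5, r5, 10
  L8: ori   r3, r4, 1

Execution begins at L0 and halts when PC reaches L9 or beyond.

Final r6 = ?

PC=0  xori  r1, r6, 12       | r0=0 r1=6 r2=14 r3=4 r4=2 r5=7 r6=10
PC=1  bne  r0, r1, L9        | r0=0 r1=6 r2=14 r3=4 r4=2 r5=7 r6=10  [TAKEN]
PC=2  slt  r6, r4, r6        | r0=0 r1=6 r2=14 r3=4 r4=2 r5=7 r6=1

1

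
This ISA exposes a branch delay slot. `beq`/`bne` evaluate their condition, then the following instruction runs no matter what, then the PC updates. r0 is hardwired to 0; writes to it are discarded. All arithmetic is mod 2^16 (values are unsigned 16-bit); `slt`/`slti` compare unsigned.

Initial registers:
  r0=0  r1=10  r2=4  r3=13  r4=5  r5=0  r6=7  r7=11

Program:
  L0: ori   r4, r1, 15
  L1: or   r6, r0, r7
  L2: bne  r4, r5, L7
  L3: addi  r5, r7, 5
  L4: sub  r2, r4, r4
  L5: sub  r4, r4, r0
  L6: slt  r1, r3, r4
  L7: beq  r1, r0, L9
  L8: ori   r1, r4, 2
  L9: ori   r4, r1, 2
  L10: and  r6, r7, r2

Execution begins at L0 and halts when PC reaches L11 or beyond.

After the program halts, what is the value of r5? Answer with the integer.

[0] ori   r4, r1, 15  →  {r0:0, r1:10, r2:4, r3:13, r4:15, r5:0, r6:7, r7:11}
[1] or   r6, r0, r7  →  {r0:0, r1:10, r2:4, r3:13, r4:15, r5:0, r6:11, r7:11}
[2] bne  r4, r5, L7  →  {r0:0, r1:10, r2:4, r3:13, r4:15, r5:0, r6:11, r7:11}  ⟨branch taken⟩
[3] addi  r5, r7, 5  →  {r0:0, r1:10, r2:4, r3:13, r4:15, r5:16, r6:11, r7:11}
[7] beq  r1, r0, L9  →  {r0:0, r1:10, r2:4, r3:13, r4:15, r5:16, r6:11, r7:11}  ⟨branch fallthrough⟩
[8] ori   r1, r4, 2  →  {r0:0, r1:15, r2:4, r3:13, r4:15, r5:16, r6:11, r7:11}
[9] ori   r4, r1, 2  →  {r0:0, r1:15, r2:4, r3:13, r4:15, r5:16, r6:11, r7:11}
[10] and  r6, r7, r2  →  {r0:0, r1:15, r2:4, r3:13, r4:15, r5:16, r6:0, r7:11}

16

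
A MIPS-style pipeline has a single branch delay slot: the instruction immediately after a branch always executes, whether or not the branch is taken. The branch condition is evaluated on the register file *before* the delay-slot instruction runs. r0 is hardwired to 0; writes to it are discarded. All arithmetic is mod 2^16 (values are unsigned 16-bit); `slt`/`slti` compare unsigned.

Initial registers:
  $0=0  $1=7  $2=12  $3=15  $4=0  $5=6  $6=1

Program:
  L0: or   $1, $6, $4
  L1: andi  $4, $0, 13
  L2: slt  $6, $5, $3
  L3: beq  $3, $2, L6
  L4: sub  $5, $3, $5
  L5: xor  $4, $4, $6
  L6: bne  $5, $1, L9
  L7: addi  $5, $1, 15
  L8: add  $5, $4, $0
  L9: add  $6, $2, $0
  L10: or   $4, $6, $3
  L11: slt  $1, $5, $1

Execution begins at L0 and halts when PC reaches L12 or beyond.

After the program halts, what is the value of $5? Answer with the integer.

  step pc=0: or   $1, $6, $4  regs=(0,1,12,15,0,6,1)
  step pc=1: andi  $4, $0, 13  regs=(0,1,12,15,0,6,1)
  step pc=2: slt  $6, $5, $3  regs=(0,1,12,15,0,6,1)
  step pc=3: beq  $3, $2, L6  cond=F  regs=(0,1,12,15,0,6,1)
  step pc=4: sub  $5, $3, $5  regs=(0,1,12,15,0,9,1)
  step pc=5: xor  $4, $4, $6  regs=(0,1,12,15,1,9,1)
  step pc=6: bne  $5, $1, L9  cond=T  regs=(0,1,12,15,1,9,1)
  step pc=7: addi  $5, $1, 15  regs=(0,1,12,15,1,16,1)
  step pc=9: add  $6, $2, $0  regs=(0,1,12,15,1,16,12)
  step pc=10: or   $4, $6, $3  regs=(0,1,12,15,15,16,12)
  step pc=11: slt  $1, $5, $1  regs=(0,0,12,15,15,16,12)

16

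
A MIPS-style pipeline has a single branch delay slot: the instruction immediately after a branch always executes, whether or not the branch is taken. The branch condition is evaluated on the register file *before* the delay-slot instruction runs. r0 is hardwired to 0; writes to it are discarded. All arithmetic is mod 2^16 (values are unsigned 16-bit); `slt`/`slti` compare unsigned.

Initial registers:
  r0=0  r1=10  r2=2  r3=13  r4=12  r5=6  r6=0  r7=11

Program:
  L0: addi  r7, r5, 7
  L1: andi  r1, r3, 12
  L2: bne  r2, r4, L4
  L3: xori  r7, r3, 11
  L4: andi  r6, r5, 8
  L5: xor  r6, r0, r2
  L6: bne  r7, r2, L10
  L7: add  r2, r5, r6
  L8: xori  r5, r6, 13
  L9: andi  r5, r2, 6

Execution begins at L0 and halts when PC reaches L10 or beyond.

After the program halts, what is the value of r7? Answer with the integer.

  step pc=0: addi  r7, r5, 7  regs=(0,10,2,13,12,6,0,13)
  step pc=1: andi  r1, r3, 12  regs=(0,12,2,13,12,6,0,13)
  step pc=2: bne  r2, r4, L4  cond=T  regs=(0,12,2,13,12,6,0,13)
  step pc=3: xori  r7, r3, 11  regs=(0,12,2,13,12,6,0,6)
  step pc=4: andi  r6, r5, 8  regs=(0,12,2,13,12,6,0,6)
  step pc=5: xor  r6, r0, r2  regs=(0,12,2,13,12,6,2,6)
  step pc=6: bne  r7, r2, L10  cond=T  regs=(0,12,2,13,12,6,2,6)
  step pc=7: add  r2, r5, r6  regs=(0,12,8,13,12,6,2,6)

6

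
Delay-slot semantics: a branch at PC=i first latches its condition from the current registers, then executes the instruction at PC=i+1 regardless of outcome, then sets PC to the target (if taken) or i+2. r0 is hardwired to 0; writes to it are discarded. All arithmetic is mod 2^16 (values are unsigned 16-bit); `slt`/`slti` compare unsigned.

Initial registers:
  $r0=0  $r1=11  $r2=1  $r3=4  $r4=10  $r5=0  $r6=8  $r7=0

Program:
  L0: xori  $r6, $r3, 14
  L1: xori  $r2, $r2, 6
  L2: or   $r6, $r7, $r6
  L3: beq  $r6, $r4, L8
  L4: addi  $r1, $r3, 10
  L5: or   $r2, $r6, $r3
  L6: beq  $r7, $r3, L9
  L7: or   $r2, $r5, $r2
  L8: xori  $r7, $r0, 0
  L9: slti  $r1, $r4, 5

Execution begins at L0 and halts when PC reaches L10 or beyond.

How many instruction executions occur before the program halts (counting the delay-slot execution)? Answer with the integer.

#0 xori  $r6, $r3, 14 ; 0/11/1/4/10/0/10/0
#1 xori  $r2, $r2, 6 ; 0/11/7/4/10/0/10/0
#2 or   $r6, $r7, $r6 ; 0/11/7/4/10/0/10/0
#3 beq  $r6, $r4, L8 ; 0/11/7/4/10/0/10/0 ; →target
#4 addi  $r1, $r3, 10 ; 0/14/7/4/10/0/10/0
#8 xori  $r7, $r0, 0 ; 0/14/7/4/10/0/10/0
#9 slti  $r1, $r4, 5 ; 0/0/7/4/10/0/10/0

7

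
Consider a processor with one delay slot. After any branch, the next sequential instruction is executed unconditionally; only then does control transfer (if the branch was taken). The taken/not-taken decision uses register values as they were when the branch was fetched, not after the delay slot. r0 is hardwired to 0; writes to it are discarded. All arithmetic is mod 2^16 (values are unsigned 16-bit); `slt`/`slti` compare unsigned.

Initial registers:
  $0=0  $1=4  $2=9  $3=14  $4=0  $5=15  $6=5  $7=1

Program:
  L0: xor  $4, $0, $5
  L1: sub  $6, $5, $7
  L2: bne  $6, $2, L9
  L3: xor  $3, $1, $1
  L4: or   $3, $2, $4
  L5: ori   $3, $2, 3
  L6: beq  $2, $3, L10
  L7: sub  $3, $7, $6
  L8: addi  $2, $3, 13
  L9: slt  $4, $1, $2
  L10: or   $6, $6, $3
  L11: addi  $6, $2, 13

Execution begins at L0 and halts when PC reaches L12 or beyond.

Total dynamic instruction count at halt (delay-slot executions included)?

PC=0  xor  $4, $0, $5        | $0=0 $1=4 $2=9 $3=14 $4=15 $5=15 $6=5 $7=1
PC=1  sub  $6, $5, $7        | $0=0 $1=4 $2=9 $3=14 $4=15 $5=15 $6=14 $7=1
PC=2  bne  $6, $2, L9        | $0=0 $1=4 $2=9 $3=14 $4=15 $5=15 $6=14 $7=1  [TAKEN]
PC=3  xor  $3, $1, $1        | $0=0 $1=4 $2=9 $3=0 $4=15 $5=15 $6=14 $7=1
PC=9  slt  $4, $1, $2        | $0=0 $1=4 $2=9 $3=0 $4=1 $5=15 $6=14 $7=1
PC=10 or   $6, $6, $3        | $0=0 $1=4 $2=9 $3=0 $4=1 $5=15 $6=14 $7=1
PC=11 addi  $6, $2, 13       | $0=0 $1=4 $2=9 $3=0 $4=1 $5=15 $6=22 $7=1

7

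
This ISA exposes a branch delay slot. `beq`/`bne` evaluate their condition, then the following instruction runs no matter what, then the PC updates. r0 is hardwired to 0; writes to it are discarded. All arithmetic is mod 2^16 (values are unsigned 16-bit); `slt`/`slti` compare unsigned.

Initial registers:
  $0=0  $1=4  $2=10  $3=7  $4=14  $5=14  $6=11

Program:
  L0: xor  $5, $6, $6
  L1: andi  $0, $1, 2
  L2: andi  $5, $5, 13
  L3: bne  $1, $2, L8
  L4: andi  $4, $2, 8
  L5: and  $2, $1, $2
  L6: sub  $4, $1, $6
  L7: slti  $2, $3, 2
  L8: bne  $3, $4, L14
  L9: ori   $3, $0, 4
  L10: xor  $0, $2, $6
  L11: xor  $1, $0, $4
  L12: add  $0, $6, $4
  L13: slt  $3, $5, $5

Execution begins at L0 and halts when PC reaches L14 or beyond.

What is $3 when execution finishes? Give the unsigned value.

4

PC=0  xor  $5, $6, $6        | $0=0 $1=4 $2=10 $3=7 $4=14 $5=0 $6=11
PC=1  andi  $0, $1, 2        | $0=0 $1=4 $2=10 $3=7 $4=14 $5=0 $6=11
PC=2  andi  $5, $5, 13       | $0=0 $1=4 $2=10 $3=7 $4=14 $5=0 $6=11
PC=3  bne  $1, $2, L8        | $0=0 $1=4 $2=10 $3=7 $4=14 $5=0 $6=11  [TAKEN]
PC=4  andi  $4, $2, 8        | $0=0 $1=4 $2=10 $3=7 $4=8 $5=0 $6=11
PC=8  bne  $3, $4, L14       | $0=0 $1=4 $2=10 $3=7 $4=8 $5=0 $6=11  [TAKEN]
PC=9  ori   $3, $0, 4        | $0=0 $1=4 $2=10 $3=4 $4=8 $5=0 $6=11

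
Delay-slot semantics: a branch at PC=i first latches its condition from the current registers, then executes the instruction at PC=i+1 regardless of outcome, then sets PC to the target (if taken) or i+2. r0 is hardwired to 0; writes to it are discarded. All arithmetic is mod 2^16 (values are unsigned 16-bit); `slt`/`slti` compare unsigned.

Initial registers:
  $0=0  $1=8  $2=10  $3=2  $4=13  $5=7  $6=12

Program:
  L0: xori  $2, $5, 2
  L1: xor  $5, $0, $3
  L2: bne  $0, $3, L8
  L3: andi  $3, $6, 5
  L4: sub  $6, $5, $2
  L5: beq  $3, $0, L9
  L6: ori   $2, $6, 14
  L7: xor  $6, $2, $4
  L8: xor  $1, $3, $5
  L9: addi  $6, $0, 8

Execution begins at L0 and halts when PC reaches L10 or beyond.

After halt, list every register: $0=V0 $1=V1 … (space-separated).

[0] xori  $2, $5, 2  →  {$0:0, $1:8, $2:5, $3:2, $4:13, $5:7, $6:12}
[1] xor  $5, $0, $3  →  {$0:0, $1:8, $2:5, $3:2, $4:13, $5:2, $6:12}
[2] bne  $0, $3, L8  →  {$0:0, $1:8, $2:5, $3:2, $4:13, $5:2, $6:12}  ⟨branch taken⟩
[3] andi  $3, $6, 5  →  {$0:0, $1:8, $2:5, $3:4, $4:13, $5:2, $6:12}
[8] xor  $1, $3, $5  →  {$0:0, $1:6, $2:5, $3:4, $4:13, $5:2, $6:12}
[9] addi  $6, $0, 8  →  {$0:0, $1:6, $2:5, $3:4, $4:13, $5:2, $6:8}

$0=0 $1=6 $2=5 $3=4 $4=13 $5=2 $6=8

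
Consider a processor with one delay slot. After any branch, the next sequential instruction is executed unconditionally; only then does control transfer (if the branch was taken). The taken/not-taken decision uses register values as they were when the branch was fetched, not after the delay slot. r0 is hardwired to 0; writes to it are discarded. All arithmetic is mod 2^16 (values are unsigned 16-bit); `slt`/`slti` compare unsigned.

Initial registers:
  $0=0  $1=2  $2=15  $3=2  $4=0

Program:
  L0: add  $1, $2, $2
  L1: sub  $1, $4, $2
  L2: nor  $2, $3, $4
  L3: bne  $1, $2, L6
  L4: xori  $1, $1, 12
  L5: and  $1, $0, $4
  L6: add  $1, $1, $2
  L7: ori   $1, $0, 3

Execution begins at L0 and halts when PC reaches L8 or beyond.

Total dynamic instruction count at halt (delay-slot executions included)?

7

[0] add  $1, $2, $2  →  {$0:0, $1:30, $2:15, $3:2, $4:0}
[1] sub  $1, $4, $2  →  {$0:0, $1:65521, $2:15, $3:2, $4:0}
[2] nor  $2, $3, $4  →  {$0:0, $1:65521, $2:65533, $3:2, $4:0}
[3] bne  $1, $2, L6  →  {$0:0, $1:65521, $2:65533, $3:2, $4:0}  ⟨branch taken⟩
[4] xori  $1, $1, 12  →  {$0:0, $1:65533, $2:65533, $3:2, $4:0}
[6] add  $1, $1, $2  →  {$0:0, $1:65530, $2:65533, $3:2, $4:0}
[7] ori   $1, $0, 3  →  {$0:0, $1:3, $2:65533, $3:2, $4:0}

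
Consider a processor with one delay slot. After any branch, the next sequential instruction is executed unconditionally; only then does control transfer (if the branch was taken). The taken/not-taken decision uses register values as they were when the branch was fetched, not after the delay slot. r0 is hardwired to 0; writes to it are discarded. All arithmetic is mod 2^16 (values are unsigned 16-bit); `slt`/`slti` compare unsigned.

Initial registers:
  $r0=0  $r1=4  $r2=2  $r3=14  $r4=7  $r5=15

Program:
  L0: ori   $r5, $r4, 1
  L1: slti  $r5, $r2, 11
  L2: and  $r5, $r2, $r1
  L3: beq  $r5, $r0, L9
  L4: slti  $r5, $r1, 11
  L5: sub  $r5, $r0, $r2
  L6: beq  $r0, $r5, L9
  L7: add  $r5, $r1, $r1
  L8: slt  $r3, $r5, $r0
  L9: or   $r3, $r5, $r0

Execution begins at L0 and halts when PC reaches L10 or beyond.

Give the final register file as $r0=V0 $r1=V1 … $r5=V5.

$r0=0 $r1=4 $r2=2 $r3=1 $r4=7 $r5=1

#0 ori   $r5, $r4, 1 ; 0/4/2/14/7/7
#1 slti  $r5, $r2, 11 ; 0/4/2/14/7/1
#2 and  $r5, $r2, $r1 ; 0/4/2/14/7/0
#3 beq  $r5, $r0, L9 ; 0/4/2/14/7/0 ; →target
#4 slti  $r5, $r1, 11 ; 0/4/2/14/7/1
#9 or   $r3, $r5, $r0 ; 0/4/2/1/7/1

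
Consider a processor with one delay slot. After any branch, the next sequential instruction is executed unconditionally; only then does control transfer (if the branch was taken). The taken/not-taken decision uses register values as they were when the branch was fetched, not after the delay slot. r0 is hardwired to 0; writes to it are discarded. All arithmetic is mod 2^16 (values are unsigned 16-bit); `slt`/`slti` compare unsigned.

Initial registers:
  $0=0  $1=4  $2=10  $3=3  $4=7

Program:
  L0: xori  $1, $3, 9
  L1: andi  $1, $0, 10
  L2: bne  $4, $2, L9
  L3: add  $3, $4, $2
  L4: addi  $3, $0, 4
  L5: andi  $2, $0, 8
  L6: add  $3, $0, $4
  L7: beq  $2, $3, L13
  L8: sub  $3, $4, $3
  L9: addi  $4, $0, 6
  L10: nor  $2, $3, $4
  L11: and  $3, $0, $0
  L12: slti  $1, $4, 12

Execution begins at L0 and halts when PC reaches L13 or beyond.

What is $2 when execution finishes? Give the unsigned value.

PC=0  xori  $1, $3, 9        | $0=0 $1=10 $2=10 $3=3 $4=7
PC=1  andi  $1, $0, 10       | $0=0 $1=0 $2=10 $3=3 $4=7
PC=2  bne  $4, $2, L9        | $0=0 $1=0 $2=10 $3=3 $4=7  [TAKEN]
PC=3  add  $3, $4, $2        | $0=0 $1=0 $2=10 $3=17 $4=7
PC=9  addi  $4, $0, 6        | $0=0 $1=0 $2=10 $3=17 $4=6
PC=10 nor  $2, $3, $4        | $0=0 $1=0 $2=65512 $3=17 $4=6
PC=11 and  $3, $0, $0        | $0=0 $1=0 $2=65512 $3=0 $4=6
PC=12 slti  $1, $4, 12       | $0=0 $1=1 $2=65512 $3=0 $4=6

65512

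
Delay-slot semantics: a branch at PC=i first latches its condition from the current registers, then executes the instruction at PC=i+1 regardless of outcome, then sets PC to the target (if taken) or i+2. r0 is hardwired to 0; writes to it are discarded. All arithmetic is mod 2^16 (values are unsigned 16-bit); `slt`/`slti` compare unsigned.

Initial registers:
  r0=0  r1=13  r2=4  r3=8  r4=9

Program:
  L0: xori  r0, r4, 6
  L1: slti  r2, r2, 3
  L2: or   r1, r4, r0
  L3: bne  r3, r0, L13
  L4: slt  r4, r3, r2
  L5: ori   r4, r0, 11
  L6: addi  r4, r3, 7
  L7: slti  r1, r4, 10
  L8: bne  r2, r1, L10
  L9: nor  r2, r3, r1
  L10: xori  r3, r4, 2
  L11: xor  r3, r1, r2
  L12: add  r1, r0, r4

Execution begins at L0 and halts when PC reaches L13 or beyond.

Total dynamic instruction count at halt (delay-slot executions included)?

5

PC=0  xori  r0, r4, 6        | r0=0 r1=13 r2=4 r3=8 r4=9
PC=1  slti  r2, r2, 3        | r0=0 r1=13 r2=0 r3=8 r4=9
PC=2  or   r1, r4, r0        | r0=0 r1=9 r2=0 r3=8 r4=9
PC=3  bne  r3, r0, L13       | r0=0 r1=9 r2=0 r3=8 r4=9  [TAKEN]
PC=4  slt  r4, r3, r2        | r0=0 r1=9 r2=0 r3=8 r4=0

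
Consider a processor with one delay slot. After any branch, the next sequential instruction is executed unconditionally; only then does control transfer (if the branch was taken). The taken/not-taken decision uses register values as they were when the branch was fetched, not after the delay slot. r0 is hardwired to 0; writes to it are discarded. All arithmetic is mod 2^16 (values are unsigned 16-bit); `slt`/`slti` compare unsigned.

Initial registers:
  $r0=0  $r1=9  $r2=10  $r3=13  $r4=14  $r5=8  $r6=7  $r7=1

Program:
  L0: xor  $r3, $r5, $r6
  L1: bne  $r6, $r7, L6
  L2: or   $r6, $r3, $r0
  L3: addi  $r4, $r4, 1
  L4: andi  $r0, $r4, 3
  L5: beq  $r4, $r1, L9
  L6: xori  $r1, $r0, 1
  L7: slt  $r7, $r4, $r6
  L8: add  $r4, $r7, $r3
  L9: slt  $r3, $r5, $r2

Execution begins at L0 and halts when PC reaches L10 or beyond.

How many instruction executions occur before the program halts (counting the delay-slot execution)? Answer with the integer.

  step pc=0: xor  $r3, $r5, $r6  regs=(0,9,10,15,14,8,7,1)
  step pc=1: bne  $r6, $r7, L6  cond=T  regs=(0,9,10,15,14,8,7,1)
  step pc=2: or   $r6, $r3, $r0  regs=(0,9,10,15,14,8,15,1)
  step pc=6: xori  $r1, $r0, 1  regs=(0,1,10,15,14,8,15,1)
  step pc=7: slt  $r7, $r4, $r6  regs=(0,1,10,15,14,8,15,1)
  step pc=8: add  $r4, $r7, $r3  regs=(0,1,10,15,16,8,15,1)
  step pc=9: slt  $r3, $r5, $r2  regs=(0,1,10,1,16,8,15,1)

7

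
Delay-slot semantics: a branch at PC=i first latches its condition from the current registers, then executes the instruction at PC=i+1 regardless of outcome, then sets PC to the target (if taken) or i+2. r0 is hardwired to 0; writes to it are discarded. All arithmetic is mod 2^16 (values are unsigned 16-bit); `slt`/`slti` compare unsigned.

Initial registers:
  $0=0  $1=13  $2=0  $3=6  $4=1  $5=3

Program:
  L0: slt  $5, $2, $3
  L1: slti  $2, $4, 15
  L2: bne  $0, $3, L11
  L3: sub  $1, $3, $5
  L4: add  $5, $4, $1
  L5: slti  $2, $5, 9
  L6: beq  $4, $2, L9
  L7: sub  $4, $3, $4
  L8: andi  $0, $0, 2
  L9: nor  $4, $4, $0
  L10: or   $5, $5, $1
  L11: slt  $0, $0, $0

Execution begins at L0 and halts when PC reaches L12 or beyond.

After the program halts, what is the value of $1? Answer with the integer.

  step pc=0: slt  $5, $2, $3  regs=(0,13,0,6,1,1)
  step pc=1: slti  $2, $4, 15  regs=(0,13,1,6,1,1)
  step pc=2: bne  $0, $3, L11  cond=T  regs=(0,13,1,6,1,1)
  step pc=3: sub  $1, $3, $5  regs=(0,5,1,6,1,1)
  step pc=11: slt  $0, $0, $0  regs=(0,5,1,6,1,1)

5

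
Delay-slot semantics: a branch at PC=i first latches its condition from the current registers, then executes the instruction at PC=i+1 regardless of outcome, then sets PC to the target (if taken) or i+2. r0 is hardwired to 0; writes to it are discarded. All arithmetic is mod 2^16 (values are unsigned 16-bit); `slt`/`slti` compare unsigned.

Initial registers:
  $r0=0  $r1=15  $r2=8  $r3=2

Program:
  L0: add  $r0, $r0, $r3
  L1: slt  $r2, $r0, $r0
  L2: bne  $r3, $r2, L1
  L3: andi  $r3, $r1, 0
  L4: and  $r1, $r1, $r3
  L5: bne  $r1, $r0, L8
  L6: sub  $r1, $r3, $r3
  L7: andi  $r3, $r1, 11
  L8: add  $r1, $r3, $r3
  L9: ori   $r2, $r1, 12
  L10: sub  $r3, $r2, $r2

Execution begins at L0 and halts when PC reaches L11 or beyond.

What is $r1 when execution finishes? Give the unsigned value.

0

[0] add  $r0, $r0, $r3  →  {$r0:0, $r1:15, $r2:8, $r3:2}
[1] slt  $r2, $r0, $r0  →  {$r0:0, $r1:15, $r2:0, $r3:2}
[2] bne  $r3, $r2, L1  →  {$r0:0, $r1:15, $r2:0, $r3:2}  ⟨branch taken⟩
[3] andi  $r3, $r1, 0  →  {$r0:0, $r1:15, $r2:0, $r3:0}
[1] slt  $r2, $r0, $r0  →  {$r0:0, $r1:15, $r2:0, $r3:0}
[2] bne  $r3, $r2, L1  →  {$r0:0, $r1:15, $r2:0, $r3:0}  ⟨branch fallthrough⟩
[3] andi  $r3, $r1, 0  →  {$r0:0, $r1:15, $r2:0, $r3:0}
[4] and  $r1, $r1, $r3  →  {$r0:0, $r1:0, $r2:0, $r3:0}
[5] bne  $r1, $r0, L8  →  {$r0:0, $r1:0, $r2:0, $r3:0}  ⟨branch fallthrough⟩
[6] sub  $r1, $r3, $r3  →  {$r0:0, $r1:0, $r2:0, $r3:0}
[7] andi  $r3, $r1, 11  →  {$r0:0, $r1:0, $r2:0, $r3:0}
[8] add  $r1, $r3, $r3  →  {$r0:0, $r1:0, $r2:0, $r3:0}
[9] ori   $r2, $r1, 12  →  {$r0:0, $r1:0, $r2:12, $r3:0}
[10] sub  $r3, $r2, $r2  →  {$r0:0, $r1:0, $r2:12, $r3:0}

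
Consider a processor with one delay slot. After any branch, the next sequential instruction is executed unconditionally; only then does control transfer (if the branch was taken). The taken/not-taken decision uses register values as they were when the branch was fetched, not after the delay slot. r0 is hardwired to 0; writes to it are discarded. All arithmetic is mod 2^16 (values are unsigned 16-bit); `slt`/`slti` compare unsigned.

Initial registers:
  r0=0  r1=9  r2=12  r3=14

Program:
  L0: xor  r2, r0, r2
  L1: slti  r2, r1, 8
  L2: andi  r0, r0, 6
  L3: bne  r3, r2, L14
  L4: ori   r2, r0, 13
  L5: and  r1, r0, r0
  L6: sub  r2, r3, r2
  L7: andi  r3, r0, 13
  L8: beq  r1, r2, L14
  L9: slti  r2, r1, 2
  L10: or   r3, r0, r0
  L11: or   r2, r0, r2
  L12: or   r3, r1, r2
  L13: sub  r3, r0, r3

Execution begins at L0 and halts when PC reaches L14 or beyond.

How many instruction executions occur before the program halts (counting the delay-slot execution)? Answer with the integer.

5

PC=0  xor  r2, r0, r2        | r0=0 r1=9 r2=12 r3=14
PC=1  slti  r2, r1, 8        | r0=0 r1=9 r2=0 r3=14
PC=2  andi  r0, r0, 6        | r0=0 r1=9 r2=0 r3=14
PC=3  bne  r3, r2, L14       | r0=0 r1=9 r2=0 r3=14  [TAKEN]
PC=4  ori   r2, r0, 13       | r0=0 r1=9 r2=13 r3=14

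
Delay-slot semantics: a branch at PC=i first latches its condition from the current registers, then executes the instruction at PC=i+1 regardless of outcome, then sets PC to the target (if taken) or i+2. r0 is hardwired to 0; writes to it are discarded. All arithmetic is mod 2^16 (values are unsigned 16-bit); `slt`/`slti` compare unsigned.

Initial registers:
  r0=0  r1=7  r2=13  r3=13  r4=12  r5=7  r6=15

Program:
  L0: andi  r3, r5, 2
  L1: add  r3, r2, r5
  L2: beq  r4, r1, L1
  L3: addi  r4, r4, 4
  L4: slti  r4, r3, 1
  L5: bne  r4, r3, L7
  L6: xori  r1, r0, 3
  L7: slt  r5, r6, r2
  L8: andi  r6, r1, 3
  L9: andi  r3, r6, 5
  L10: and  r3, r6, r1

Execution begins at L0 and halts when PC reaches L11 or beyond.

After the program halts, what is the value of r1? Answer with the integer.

3

PC=0  andi  r3, r5, 2        | r0=0 r1=7 r2=13 r3=2 r4=12 r5=7 r6=15
PC=1  add  r3, r2, r5        | r0=0 r1=7 r2=13 r3=20 r4=12 r5=7 r6=15
PC=2  beq  r4, r1, L1        | r0=0 r1=7 r2=13 r3=20 r4=12 r5=7 r6=15  [not taken]
PC=3  addi  r4, r4, 4        | r0=0 r1=7 r2=13 r3=20 r4=16 r5=7 r6=15
PC=4  slti  r4, r3, 1        | r0=0 r1=7 r2=13 r3=20 r4=0 r5=7 r6=15
PC=5  bne  r4, r3, L7        | r0=0 r1=7 r2=13 r3=20 r4=0 r5=7 r6=15  [TAKEN]
PC=6  xori  r1, r0, 3        | r0=0 r1=3 r2=13 r3=20 r4=0 r5=7 r6=15
PC=7  slt  r5, r6, r2        | r0=0 r1=3 r2=13 r3=20 r4=0 r5=0 r6=15
PC=8  andi  r6, r1, 3        | r0=0 r1=3 r2=13 r3=20 r4=0 r5=0 r6=3
PC=9  andi  r3, r6, 5        | r0=0 r1=3 r2=13 r3=1 r4=0 r5=0 r6=3
PC=10 and  r3, r6, r1        | r0=0 r1=3 r2=13 r3=3 r4=0 r5=0 r6=3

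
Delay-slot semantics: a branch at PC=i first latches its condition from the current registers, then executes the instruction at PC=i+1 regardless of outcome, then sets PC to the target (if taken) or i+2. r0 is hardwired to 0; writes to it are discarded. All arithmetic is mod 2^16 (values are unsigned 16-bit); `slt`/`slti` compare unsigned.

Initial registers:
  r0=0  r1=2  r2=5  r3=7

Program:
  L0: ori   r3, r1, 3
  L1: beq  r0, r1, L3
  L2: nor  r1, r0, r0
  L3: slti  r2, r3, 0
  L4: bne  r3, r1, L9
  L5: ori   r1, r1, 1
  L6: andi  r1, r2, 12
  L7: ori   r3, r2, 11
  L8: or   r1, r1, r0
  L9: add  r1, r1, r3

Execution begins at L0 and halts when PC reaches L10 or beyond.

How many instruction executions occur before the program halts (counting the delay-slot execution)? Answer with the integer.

[0] ori   r3, r1, 3  →  {r0:0, r1:2, r2:5, r3:3}
[1] beq  r0, r1, L3  →  {r0:0, r1:2, r2:5, r3:3}  ⟨branch fallthrough⟩
[2] nor  r1, r0, r0  →  {r0:0, r1:65535, r2:5, r3:3}
[3] slti  r2, r3, 0  →  {r0:0, r1:65535, r2:0, r3:3}
[4] bne  r3, r1, L9  →  {r0:0, r1:65535, r2:0, r3:3}  ⟨branch taken⟩
[5] ori   r1, r1, 1  →  {r0:0, r1:65535, r2:0, r3:3}
[9] add  r1, r1, r3  →  {r0:0, r1:2, r2:0, r3:3}

7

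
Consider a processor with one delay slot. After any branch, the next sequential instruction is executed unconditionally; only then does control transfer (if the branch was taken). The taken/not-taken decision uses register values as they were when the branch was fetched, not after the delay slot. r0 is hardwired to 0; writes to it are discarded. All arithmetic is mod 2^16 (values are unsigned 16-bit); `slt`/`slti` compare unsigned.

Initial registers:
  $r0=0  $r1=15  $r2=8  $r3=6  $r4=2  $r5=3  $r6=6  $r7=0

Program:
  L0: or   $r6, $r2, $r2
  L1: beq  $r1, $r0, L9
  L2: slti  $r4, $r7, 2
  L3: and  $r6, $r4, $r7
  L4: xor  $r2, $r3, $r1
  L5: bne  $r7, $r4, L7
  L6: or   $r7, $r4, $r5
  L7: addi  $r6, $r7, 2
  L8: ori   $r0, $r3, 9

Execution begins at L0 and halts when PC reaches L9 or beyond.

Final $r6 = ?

5

[0] or   $r6, $r2, $r2  →  {$r0:0, $r1:15, $r2:8, $r3:6, $r4:2, $r5:3, $r6:8, $r7:0}
[1] beq  $r1, $r0, L9  →  {$r0:0, $r1:15, $r2:8, $r3:6, $r4:2, $r5:3, $r6:8, $r7:0}  ⟨branch fallthrough⟩
[2] slti  $r4, $r7, 2  →  {$r0:0, $r1:15, $r2:8, $r3:6, $r4:1, $r5:3, $r6:8, $r7:0}
[3] and  $r6, $r4, $r7  →  {$r0:0, $r1:15, $r2:8, $r3:6, $r4:1, $r5:3, $r6:0, $r7:0}
[4] xor  $r2, $r3, $r1  →  {$r0:0, $r1:15, $r2:9, $r3:6, $r4:1, $r5:3, $r6:0, $r7:0}
[5] bne  $r7, $r4, L7  →  {$r0:0, $r1:15, $r2:9, $r3:6, $r4:1, $r5:3, $r6:0, $r7:0}  ⟨branch taken⟩
[6] or   $r7, $r4, $r5  →  {$r0:0, $r1:15, $r2:9, $r3:6, $r4:1, $r5:3, $r6:0, $r7:3}
[7] addi  $r6, $r7, 2  →  {$r0:0, $r1:15, $r2:9, $r3:6, $r4:1, $r5:3, $r6:5, $r7:3}
[8] ori   $r0, $r3, 9  →  {$r0:0, $r1:15, $r2:9, $r3:6, $r4:1, $r5:3, $r6:5, $r7:3}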